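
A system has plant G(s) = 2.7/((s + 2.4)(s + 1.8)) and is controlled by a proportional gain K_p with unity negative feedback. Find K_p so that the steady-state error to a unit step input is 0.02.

For a type-0 loop with proportional control, e_ss = 1/(1 + K_p·G(0)).
G(0) = 0.625. Require 1/(1 + K_p·0.625) = 0.02, so 1 + 0.625·K_p = 50.
K_p = (50 − 1)/0.625 = 78.4.

K_p = 78.4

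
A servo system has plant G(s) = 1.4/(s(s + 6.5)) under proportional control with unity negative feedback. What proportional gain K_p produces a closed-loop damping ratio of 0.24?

Closed-loop characteristic equation: s² + 6.5s + K_p·1.4 = 0.
So ω_n = √(1.4K_p) and 2ζω_n = 6.5, giving ζ = 6.5/(2√(1.4K_p)).
Setting ζ = 0.24: √(1.4K_p) = 6.5/(2·0.24) = 13.54, so K_p = 183.4/1.4 = 131.

K_p = 131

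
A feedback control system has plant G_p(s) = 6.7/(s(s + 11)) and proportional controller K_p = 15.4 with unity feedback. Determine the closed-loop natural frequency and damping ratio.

The closed-loop denominator is s(s+11) + 15.4·6.7 = s² + 11s + 103.2.
Matching s² + 2ζω_n s + ω_n²: ω_n = √103.2 = 10.16 rad/s and 2ζω_n = 11, so ζ = 11/(2·10.16) = 0.541.

ω_n = 10.2 rad/s, ζ = 0.541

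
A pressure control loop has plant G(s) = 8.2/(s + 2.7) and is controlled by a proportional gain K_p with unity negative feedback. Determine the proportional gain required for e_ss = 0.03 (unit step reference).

K_p = 10.6

For a type-0 loop with proportional control, e_ss = 1/(1 + K_p·G(0)).
G(0) = 3.037. Require 1/(1 + K_p·3.037) = 0.03, so 1 + 3.037·K_p = 33.33.
K_p = (33.33 − 1)/3.037 = 10.6.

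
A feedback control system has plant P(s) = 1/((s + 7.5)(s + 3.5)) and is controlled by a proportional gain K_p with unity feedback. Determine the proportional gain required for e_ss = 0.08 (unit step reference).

The loop is type 0, so e_ss(step) = 1/(1 + K_pos) with K_pos = K_p·P(0).
P(0) = 0.0381. Require 1/(1 + K_p·0.0381) = 0.08, so 1 + 0.0381·K_p = 12.5.
K_p = (12.5 − 1)/0.0381 = 302.

K_p = 302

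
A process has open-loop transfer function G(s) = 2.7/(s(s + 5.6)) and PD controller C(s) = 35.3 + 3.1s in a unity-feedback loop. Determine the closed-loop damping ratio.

ζ = 0.715

Forward path: (35.3 + 3.1s)·2.7/(s(s+5.6)). The closed-loop characteristic equation is s² + (5.6 + 2.7·3.1)s + 2.7·35.3 = 0.
That is s² + 13.97s + 95.31 = 0, so ω_n = 9.763 rad/s and ζ = 13.97/(2·9.763) = 0.7155.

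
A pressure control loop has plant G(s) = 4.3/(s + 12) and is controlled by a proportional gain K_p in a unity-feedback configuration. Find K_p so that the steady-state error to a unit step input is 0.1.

For a type-0 loop with proportional control, e_ss = 1/(1 + K_p·G(0)).
G(0) = 0.3583. Require 1/(1 + K_p·0.3583) = 0.1, so 1 + 0.3583·K_p = 10.
K_p = (10 − 1)/0.3583 = 25.1.

K_p = 25.1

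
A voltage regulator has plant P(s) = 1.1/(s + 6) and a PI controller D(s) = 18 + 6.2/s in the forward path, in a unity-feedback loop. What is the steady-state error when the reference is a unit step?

0

The open loop D(s)P(s) has a pole at the origin (type 1), so the static position error constant is infinite and e_ss = 1/(1+∞) = 0.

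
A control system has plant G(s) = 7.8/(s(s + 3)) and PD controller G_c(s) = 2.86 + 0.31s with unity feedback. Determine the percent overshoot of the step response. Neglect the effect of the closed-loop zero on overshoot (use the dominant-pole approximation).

11.1%

Forward path: (2.86 + 0.31s)·7.8/(s(s+3)). The closed-loop characteristic equation is s² + (3 + 7.8·0.31)s + 7.8·2.86 = 0.
That is s² + 5.418s + 22.31 = 0, so ω_n = 4.723 rad/s and ζ = 5.418/(2·4.723) = 0.5736.
%OS = 100·exp(−πζ/√(1−ζ²)) = 11.1%.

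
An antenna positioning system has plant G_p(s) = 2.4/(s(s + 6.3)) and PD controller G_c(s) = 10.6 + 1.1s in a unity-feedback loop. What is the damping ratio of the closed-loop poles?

Forward path: (10.6 + 1.1s)·2.4/(s(s+6.3)). The closed-loop characteristic equation is s² + (6.3 + 2.4·1.1)s + 2.4·10.6 = 0.
That is s² + 8.94s + 25.44 = 0, so ω_n = 5.044 rad/s and ζ = 8.94/(2·5.044) = 0.8862.

ζ = 0.886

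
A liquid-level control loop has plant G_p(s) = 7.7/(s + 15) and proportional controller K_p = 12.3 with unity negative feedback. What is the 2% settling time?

Closed-loop transfer function: T(s) = K_p·G_p(s)/(1 + K_p·G_p(s)) = 94.71/(s + 15 + 94.71) = 94.71/(s + 109.7).
Time constant τ = 1/109.7 = 0.009115 s, so the 2% settling time is about 4τ = 0.0365 s.

T_s ≈ 0.0365 s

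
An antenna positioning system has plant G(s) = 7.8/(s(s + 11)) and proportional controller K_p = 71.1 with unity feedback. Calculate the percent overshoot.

47%

Closed-loop characteristic equation: s² + 11s + 554.6 = 0, so ω_n = 23.55 rad/s and ζ = 11/(2·23.55) = 0.2336.
%OS = 100·exp(−πζ/√(1−ζ²)) = 100·exp(−π·0.2336/√0.9455) = 47%.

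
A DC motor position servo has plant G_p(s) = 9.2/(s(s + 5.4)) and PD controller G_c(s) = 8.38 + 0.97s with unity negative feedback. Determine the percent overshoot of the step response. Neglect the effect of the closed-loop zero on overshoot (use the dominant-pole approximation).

Forward path: (8.38 + 0.97s)·9.2/(s(s+5.4)). The closed-loop characteristic equation is s² + (5.4 + 9.2·0.97)s + 9.2·8.38 = 0.
That is s² + 14.32s + 77.1 = 0, so ω_n = 8.78 rad/s and ζ = 14.32/(2·8.78) = 0.8157.
%OS = 100·exp(−πζ/√(1−ζ²)) = 1.19%.

1.19%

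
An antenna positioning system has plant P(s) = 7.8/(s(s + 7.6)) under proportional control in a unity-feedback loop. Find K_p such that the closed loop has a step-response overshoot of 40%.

K_p = 23.6

From %OS = 100·exp(−πζ/√(1−ζ²)) = 40%, ζ = −ln(0.4)/√(π²+ln²(0.4)) = 0.28.
Characteristic equation s² + 7.6s + 7.8K_p = 0 gives ζ = 7.6/(2√(7.8K_p)).
Setting ζ = 0.28: √(7.8K_p) = 7.6/(2·0.28) = 13.57, so K_p = 184.2/7.8 = 23.6.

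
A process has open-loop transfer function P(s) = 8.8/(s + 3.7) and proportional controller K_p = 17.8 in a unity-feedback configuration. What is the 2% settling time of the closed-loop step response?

T_s ≈ 0.0249 s

Closed-loop transfer function: T(s) = K_p·P(s)/(1 + K_p·P(s)) = 156.6/(s + 3.7 + 156.6) = 156.6/(s + 160.3).
Time constant τ = 1/160.3 = 0.006237 s, so the 2% settling time is about 4τ = 0.0249 s.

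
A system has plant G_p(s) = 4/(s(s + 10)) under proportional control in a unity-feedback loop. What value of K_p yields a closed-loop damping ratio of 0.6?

K_p = 17.4

Closed-loop characteristic equation: s² + 10s + K_p·4 = 0.
So ω_n = √(4K_p) and 2ζω_n = 10, giving ζ = 10/(2√(4K_p)).
Setting ζ = 0.6: √(4K_p) = 10/(2·0.6) = 8.333, so K_p = 69.44/4 = 17.4.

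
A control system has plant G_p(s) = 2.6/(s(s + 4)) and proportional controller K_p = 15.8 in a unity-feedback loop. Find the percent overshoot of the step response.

35.6%

The closed-loop denominator s² + 4s + 41.08 gives ω_n = √41.08 = 6.409 and ζ = 4/(2ω_n) = 0.312.
%OS = 100·exp(−πζ/√(1−ζ²)) = 100·exp(−π·0.312/√0.9026) = 35.6%.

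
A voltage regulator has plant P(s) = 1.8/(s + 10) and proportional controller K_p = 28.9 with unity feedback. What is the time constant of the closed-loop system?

Closed-loop transfer function: T(s) = K_p·P(s)/(1 + K_p·P(s)) = 52.02/(s + 10 + 52.02) = 52.02/(s + 62.02).
Time constant τ = 1/62.02 = 0.0161 s.

τ = 0.0161 s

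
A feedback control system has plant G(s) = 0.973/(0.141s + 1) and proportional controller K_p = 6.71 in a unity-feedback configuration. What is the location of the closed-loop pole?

Closed loop: T(s) = K_p·G/(1+K_p·G) = 6.529/(0.141s + 1 + 6.529), with pole at s = −(1 + 6.529)/0.141 = −53.4.

s = -53.4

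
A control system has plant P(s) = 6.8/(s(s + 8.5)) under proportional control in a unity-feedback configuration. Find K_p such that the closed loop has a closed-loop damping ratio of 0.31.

Closed-loop characteristic equation: s² + 8.5s + K_p·6.8 = 0.
So ω_n = √(6.8K_p) and 2ζω_n = 8.5, giving ζ = 8.5/(2√(6.8K_p)).
Setting ζ = 0.31: √(6.8K_p) = 8.5/(2·0.31) = 13.71, so K_p = 188/6.8 = 27.6.

K_p = 27.6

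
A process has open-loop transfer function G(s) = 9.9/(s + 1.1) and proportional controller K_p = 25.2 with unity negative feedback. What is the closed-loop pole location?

Closed-loop transfer function: T(s) = K_p·G(s)/(1 + K_p·G(s)) = 249.5/(s + 1.1 + 249.5) = 249.5/(s + 250.6).
The closed-loop pole is at s = −250.6.

s = -250.6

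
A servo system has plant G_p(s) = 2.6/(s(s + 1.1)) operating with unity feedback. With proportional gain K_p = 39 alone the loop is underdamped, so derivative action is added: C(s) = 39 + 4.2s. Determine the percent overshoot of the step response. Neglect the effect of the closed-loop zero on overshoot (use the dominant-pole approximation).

Forward path: (39 + 4.2s)·2.6/(s(s+1.1)). The closed-loop characteristic equation is s² + (1.1 + 2.6·4.2)s + 2.6·39 = 0.
That is s² + 12.02s + 101.4 = 0, so ω_n = 10.07 rad/s and ζ = 12.02/(2·10.07) = 0.5968.
%OS = 100·exp(−πζ/√(1−ζ²)) = 9.66%.

9.66%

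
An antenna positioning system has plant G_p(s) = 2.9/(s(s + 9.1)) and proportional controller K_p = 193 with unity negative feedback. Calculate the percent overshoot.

Closed-loop characteristic equation: s² + 9.1s + 559.7 = 0, so ω_n = 23.66 rad/s and ζ = 9.1/(2·23.66) = 0.1923.
%OS = 100·exp(−πζ/√(1−ζ²)) = 100·exp(−π·0.1923/√0.963) = 54%.

54%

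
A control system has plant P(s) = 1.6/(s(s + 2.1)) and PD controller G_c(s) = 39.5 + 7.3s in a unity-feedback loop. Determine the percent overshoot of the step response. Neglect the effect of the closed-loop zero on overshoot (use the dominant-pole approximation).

Forward path: (39.5 + 7.3s)·1.6/(s(s+2.1)). The closed-loop characteristic equation is s² + (2.1 + 1.6·7.3)s + 1.6·39.5 = 0.
That is s² + 13.78s + 63.2 = 0, so ω_n = 7.95 rad/s and ζ = 13.78/(2·7.95) = 0.8667.
%OS = 100·exp(−πζ/√(1−ζ²)) = 0.426%.

0.426%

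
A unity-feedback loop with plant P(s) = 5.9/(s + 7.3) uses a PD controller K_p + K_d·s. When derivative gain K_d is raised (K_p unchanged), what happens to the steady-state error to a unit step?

unchanged

K_d affects only the transient (the s-coefficient); the DC loop gain, and hence e_ss, depends only on K_p.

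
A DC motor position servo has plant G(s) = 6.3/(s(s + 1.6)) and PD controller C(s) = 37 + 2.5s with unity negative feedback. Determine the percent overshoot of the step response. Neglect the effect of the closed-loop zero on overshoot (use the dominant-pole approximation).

11.4%

Forward path: (37 + 2.5s)·6.3/(s(s+1.6)). The closed-loop characteristic equation is s² + (1.6 + 6.3·2.5)s + 6.3·37 = 0.
That is s² + 17.35s + 233.1 = 0, so ω_n = 15.27 rad/s and ζ = 17.35/(2·15.27) = 0.5682.
%OS = 100·exp(−πζ/√(1−ζ²)) = 11.4%.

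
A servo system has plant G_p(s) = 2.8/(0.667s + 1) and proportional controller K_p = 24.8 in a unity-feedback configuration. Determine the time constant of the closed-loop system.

τ = 0.00947 s

Closed loop: T(s) = K_p·G_p/(1+K_p·G_p) = 69.44/(0.667s + 1 + 69.44), with pole at s = −(1 + 69.44)/0.667 = −105.6.
Closed-loop time constant τ = 1/105.6 = 0.00947 s.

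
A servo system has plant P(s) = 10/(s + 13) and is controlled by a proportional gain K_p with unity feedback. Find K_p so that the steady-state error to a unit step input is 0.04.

K_p = 31.2

Steady-state error for a unit step on this type-0 loop is 1/(1 + K_p·P(0)).
P(0) = 0.7692. Require 1/(1 + K_p·0.7692) = 0.04, so 1 + 0.7692·K_p = 25.
K_p = (25 − 1)/0.7692 = 31.2.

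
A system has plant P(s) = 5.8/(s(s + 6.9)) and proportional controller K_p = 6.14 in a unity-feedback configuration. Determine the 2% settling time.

T_s ≈ 1.16 s

Closed-loop characteristic equation: s² + 6.9s + 35.61 = 0, so ω_n = 5.968 rad/s and ζ = 6.9/(2·5.968) = 0.5781.
2% settling time T_s ≈ 4/(ζω_n) = 4/3.45 = 1.16 s.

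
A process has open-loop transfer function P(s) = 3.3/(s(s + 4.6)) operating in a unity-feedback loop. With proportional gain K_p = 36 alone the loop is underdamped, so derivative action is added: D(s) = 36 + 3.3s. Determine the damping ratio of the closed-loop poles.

ζ = 0.711

Forward path: (36 + 3.3s)·3.3/(s(s+4.6)). The closed-loop characteristic equation is s² + (4.6 + 3.3·3.3)s + 3.3·36 = 0.
That is s² + 15.49s + 118.8 = 0, so ω_n = 10.9 rad/s and ζ = 15.49/(2·10.9) = 0.7106.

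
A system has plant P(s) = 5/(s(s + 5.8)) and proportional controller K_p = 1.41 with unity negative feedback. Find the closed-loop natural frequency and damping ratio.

The closed-loop denominator is s(s+5.8) + 1.41·5 = s² + 5.8s + 7.05.
So ω_n² = 7.05 ⇒ ω_n = 2.655 rad/s, and ζ = 5.8/(2ω_n) = 1.09.

ω_n = 2.66 rad/s, ζ = 1.09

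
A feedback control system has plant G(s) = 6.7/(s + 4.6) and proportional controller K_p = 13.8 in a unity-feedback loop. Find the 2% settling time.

Closed-loop transfer function: T(s) = K_p·G(s)/(1 + K_p·G(s)) = 92.46/(s + 4.6 + 92.46) = 92.46/(s + 97.06).
Time constant τ = 1/97.06 = 0.0103 s, so the 2% settling time is about 4τ = 0.0412 s.

T_s ≈ 0.0412 s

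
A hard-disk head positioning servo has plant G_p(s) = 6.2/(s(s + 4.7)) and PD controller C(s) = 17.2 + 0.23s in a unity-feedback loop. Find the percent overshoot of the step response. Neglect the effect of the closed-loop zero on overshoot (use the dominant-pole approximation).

37.7%

Forward path: (17.2 + 0.23s)·6.2/(s(s+4.7)). The closed-loop characteristic equation is s² + (4.7 + 6.2·0.23)s + 6.2·17.2 = 0.
That is s² + 6.126s + 106.6 = 0, so ω_n = 10.33 rad/s and ζ = 6.126/(2·10.33) = 0.2966.
%OS = 100·exp(−πζ/√(1−ζ²)) = 37.7%.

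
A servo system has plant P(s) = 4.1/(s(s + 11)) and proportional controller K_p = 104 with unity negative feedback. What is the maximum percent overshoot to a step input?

42%

Closed-loop characteristic equation: s² + 11s + 426.4 = 0, so ω_n = 20.65 rad/s and ζ = 11/(2·20.65) = 0.2664.
%OS = 100·exp(−πζ/√(1−ζ²)) = 100·exp(−π·0.2664/√0.9291) = 42%.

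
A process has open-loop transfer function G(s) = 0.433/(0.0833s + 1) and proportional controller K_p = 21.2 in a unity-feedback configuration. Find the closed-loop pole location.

Closed loop: T(s) = K_p·G/(1+K_p·G) = 9.18/(0.0833s + 1 + 9.18), with pole at s = −(1 + 9.18)/0.0833 = −122.2.

s = -122.2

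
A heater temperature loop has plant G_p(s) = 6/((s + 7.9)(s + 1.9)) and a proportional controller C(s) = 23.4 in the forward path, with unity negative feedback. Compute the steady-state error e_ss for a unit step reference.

0.0966

The loop is type 0. Static position error constant K_pos = C(0)·G_p(0) = 23.4·0.3997 = 9.354.
Steady-state error to a unit step: e_ss = 1/(1+K_pos) = 1/10.35 = 0.0966.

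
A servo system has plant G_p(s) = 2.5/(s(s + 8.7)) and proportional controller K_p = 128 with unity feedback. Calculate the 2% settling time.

The closed-loop denominator s² + 8.7s + 320 gives ω_n = √320 = 17.89 and ζ = 8.7/(2ω_n) = 0.2432.
2% settling time T_s ≈ 4/(ζω_n) = 4/4.35 = 0.92 s.

T_s ≈ 0.92 s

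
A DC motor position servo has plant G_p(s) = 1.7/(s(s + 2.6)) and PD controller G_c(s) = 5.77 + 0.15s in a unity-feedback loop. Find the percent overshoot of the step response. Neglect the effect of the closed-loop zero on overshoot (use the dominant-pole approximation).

Forward path: (5.77 + 0.15s)·1.7/(s(s+2.6)). The closed-loop characteristic equation is s² + (2.6 + 1.7·0.15)s + 1.7·5.77 = 0.
That is s² + 2.855s + 9.809 = 0, so ω_n = 3.132 rad/s and ζ = 2.855/(2·3.132) = 0.4558.
%OS = 100·exp(−πζ/√(1−ζ²)) = 20%.

20%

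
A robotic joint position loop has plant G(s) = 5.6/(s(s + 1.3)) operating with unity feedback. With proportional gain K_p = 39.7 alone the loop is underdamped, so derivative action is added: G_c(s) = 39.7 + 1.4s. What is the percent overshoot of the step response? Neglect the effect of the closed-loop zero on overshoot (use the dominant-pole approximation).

Forward path: (39.7 + 1.4s)·5.6/(s(s+1.3)). The closed-loop characteristic equation is s² + (1.3 + 5.6·1.4)s + 5.6·39.7 = 0.
That is s² + 9.14s + 222.3 = 0, so ω_n = 14.91 rad/s and ζ = 9.14/(2·14.91) = 0.3065.
%OS = 100·exp(−πζ/√(1−ζ²)) = 36.4%.

36.4%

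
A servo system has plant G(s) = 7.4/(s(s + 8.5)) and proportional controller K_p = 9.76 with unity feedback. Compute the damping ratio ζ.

1 + K_p·G(s) = 0 gives s² + 8.5s + 72.22 = 0.
So ω_n² = 72.22 ⇒ ω_n = 8.498 rad/s, and ζ = 8.5/(2ω_n) = 0.5.

ζ = 0.5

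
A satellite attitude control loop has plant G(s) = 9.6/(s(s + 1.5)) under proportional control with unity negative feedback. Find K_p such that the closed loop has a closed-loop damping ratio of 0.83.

Closed-loop characteristic equation: s² + 1.5s + K_p·9.6 = 0.
So ω_n = √(9.6K_p) and 2ζω_n = 1.5, giving ζ = 1.5/(2√(9.6K_p)).
Setting ζ = 0.83: √(9.6K_p) = 1.5/(2·0.83) = 0.9036, so K_p = 0.8165/9.6 = 0.0851.

K_p = 0.0851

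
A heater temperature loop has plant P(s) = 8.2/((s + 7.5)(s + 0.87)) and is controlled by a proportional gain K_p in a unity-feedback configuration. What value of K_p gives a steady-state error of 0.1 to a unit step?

K_p = 7.16

The loop is type 0, so e_ss(step) = 1/(1 + K_pos) with K_pos = K_p·P(0).
P(0) = 1.257. Require 1/(1 + K_p·1.257) = 0.1, so 1 + 1.257·K_p = 10.
K_p = (10 − 1)/1.257 = 7.16.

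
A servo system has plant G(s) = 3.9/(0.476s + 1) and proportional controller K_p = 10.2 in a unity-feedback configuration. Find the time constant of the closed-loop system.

Closed loop: T(s) = K_p·G/(1+K_p·G) = 39.78/(0.476s + 1 + 39.78), with pole at s = −(1 + 39.78)/0.476 = −85.67.
Closed-loop time constant τ = 1/85.67 = 0.0117 s.

τ = 0.0117 s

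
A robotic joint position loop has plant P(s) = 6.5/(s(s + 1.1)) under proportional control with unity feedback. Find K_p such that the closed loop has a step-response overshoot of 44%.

K_p = 0.728

From %OS = 100·exp(−πζ/√(1−ζ²)) = 44%, ζ = −ln(0.44)/√(π²+ln²(0.44)) = 0.2528.
Characteristic equation s² + 1.1s + 6.5K_p = 0 gives ζ = 1.1/(2√(6.5K_p)).
Setting ζ = 0.2528: √(6.5K_p) = 1.1/(2·0.2528) = 2.175, so K_p = 4.732/6.5 = 0.728.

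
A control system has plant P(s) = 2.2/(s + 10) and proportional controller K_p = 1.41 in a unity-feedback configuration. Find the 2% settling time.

T_s ≈ 0.305 s

Closed-loop transfer function: T(s) = K_p·P(s)/(1 + K_p·P(s)) = 3.102/(s + 10 + 3.102) = 3.102/(s + 13.1).
Time constant τ = 1/13.1 = 0.07632 s, so the 2% settling time is about 4τ = 0.305 s.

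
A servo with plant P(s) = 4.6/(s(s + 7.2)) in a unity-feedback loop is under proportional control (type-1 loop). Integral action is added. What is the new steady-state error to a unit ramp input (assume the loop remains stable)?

0

The integrator raises the loop to type 2, so K_v → ∞ and e_ss to a ramp is zero.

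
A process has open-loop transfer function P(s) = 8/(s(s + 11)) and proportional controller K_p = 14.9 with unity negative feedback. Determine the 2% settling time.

The closed-loop denominator s² + 11s + 119.2 gives ω_n = √119.2 = 10.92 and ζ = 11/(2ω_n) = 0.5038.
2% settling time T_s ≈ 4/(ζω_n) = 4/5.5 = 0.727 s.

T_s ≈ 0.727 s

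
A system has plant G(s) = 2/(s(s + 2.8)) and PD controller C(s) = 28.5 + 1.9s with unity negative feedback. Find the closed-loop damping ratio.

Forward path: (28.5 + 1.9s)·2/(s(s+2.8)). The closed-loop characteristic equation is s² + (2.8 + 2·1.9)s + 2·28.5 = 0.
That is s² + 6.6s + 57 = 0, so ω_n = 7.55 rad/s and ζ = 6.6/(2·7.55) = 0.4371.

ζ = 0.437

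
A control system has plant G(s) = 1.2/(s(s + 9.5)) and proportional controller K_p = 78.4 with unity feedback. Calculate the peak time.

Closed-loop characteristic equation: s² + 9.5s + 94.08 = 0, so ω_n = 9.699 rad/s and ζ = 9.5/(2·9.699) = 0.4897.
Damped frequency ω_d = ω_n√(1−ζ²) = 8.457 rad/s, so peak time T_p = π/ω_d = 0.371 s.

T_p = 0.371 s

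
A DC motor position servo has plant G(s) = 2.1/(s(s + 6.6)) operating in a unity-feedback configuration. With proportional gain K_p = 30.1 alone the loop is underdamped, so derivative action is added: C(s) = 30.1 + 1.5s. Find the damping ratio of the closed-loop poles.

Forward path: (30.1 + 1.5s)·2.1/(s(s+6.6)). The closed-loop characteristic equation is s² + (6.6 + 2.1·1.5)s + 2.1·30.1 = 0.
That is s² + 9.75s + 63.21 = 0, so ω_n = 7.95 rad/s and ζ = 9.75/(2·7.95) = 0.6132.

ζ = 0.613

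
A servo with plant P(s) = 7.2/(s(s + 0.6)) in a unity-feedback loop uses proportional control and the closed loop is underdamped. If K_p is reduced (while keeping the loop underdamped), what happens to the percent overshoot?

ζ = 0.6/(2√(7.2K_p)) rises as K_p falls; higher damping means less overshoot.

decrease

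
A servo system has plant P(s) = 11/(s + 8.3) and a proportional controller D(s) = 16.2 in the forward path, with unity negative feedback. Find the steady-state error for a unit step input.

The loop is type 0. Static position error constant K_pos = D(0)·P(0) = 16.2·1.325 = 21.47.
Steady-state error to a unit step: e_ss = 1/(1+K_pos) = 1/22.47 = 0.0445.

0.0445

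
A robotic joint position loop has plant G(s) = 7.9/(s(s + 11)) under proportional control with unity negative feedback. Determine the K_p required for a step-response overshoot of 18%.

From %OS = 100·exp(−πζ/√(1−ζ²)) = 18%, ζ = −ln(0.18)/√(π²+ln²(0.18)) = 0.4791.
Characteristic equation s² + 11s + 7.9K_p = 0 gives ζ = 11/(2√(7.9K_p)).
Setting ζ = 0.4791: √(7.9K_p) = 11/(2·0.4791) = 11.48, so K_p = 131.8/7.9 = 16.7.

K_p = 16.7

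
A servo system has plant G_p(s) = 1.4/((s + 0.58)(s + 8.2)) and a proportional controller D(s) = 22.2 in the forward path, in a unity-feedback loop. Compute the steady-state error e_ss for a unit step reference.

0.133

The loop is type 0. Static position error constant K_pos = D(0)·G_p(0) = 22.2·0.2944 = 6.535.
Steady-state error to a unit step: e_ss = 1/(1+K_pos) = 1/7.535 = 0.133.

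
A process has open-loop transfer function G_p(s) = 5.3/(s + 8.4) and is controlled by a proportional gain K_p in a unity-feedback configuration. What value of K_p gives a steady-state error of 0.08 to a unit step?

K_p = 18.2

The loop is type 0, so e_ss(step) = 1/(1 + K_pos) with K_pos = K_p·G_p(0).
G_p(0) = 0.631. Require 1/(1 + K_p·0.631) = 0.08, so 1 + 0.631·K_p = 12.5.
K_p = (12.5 − 1)/0.631 = 18.2.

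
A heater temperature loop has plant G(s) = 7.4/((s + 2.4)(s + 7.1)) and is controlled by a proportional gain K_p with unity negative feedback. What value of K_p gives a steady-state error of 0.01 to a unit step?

The loop is type 0, so e_ss(step) = 1/(1 + K_pos) with K_pos = K_p·G(0).
G(0) = 0.4343. Require 1/(1 + K_p·0.4343) = 0.01, so 1 + 0.4343·K_p = 100.
K_p = (100 − 1)/0.4343 = 228.

K_p = 228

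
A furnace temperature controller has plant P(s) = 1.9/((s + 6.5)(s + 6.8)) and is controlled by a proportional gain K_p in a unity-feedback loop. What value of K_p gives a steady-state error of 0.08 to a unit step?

K_p = 268

Steady-state error for a unit step on this type-0 loop is 1/(1 + K_p·P(0)).
P(0) = 0.04299. Require 1/(1 + K_p·0.04299) = 0.08, so 1 + 0.04299·K_p = 12.5.
K_p = (12.5 − 1)/0.04299 = 268.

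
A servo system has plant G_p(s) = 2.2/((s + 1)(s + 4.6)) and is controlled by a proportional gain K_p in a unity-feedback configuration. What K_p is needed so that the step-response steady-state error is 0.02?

K_p = 102

Steady-state error for a unit step on this type-0 loop is 1/(1 + K_p·G_p(0)).
G_p(0) = 0.4783. Require 1/(1 + K_p·0.4783) = 0.02, so 1 + 0.4783·K_p = 50.
K_p = (50 − 1)/0.4783 = 102.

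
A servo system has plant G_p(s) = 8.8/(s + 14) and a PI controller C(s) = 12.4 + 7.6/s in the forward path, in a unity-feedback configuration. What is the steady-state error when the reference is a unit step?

The open loop C(s)G_p(s) has a pole at the origin (type 1), so the static position error constant is infinite and e_ss = 1/(1+∞) = 0.

0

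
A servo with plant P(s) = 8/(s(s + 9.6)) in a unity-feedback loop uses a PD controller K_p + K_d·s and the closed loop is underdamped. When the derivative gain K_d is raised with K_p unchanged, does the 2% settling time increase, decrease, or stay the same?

Characteristic equation s² + (9.6 + 8K_d)s + 8K_p = 0: raising K_d increases ζω_n = (9.6+8K_d)/2 while the loop stays underdamped, so T_s ≈ 4/(ζω_n) decreases.

decrease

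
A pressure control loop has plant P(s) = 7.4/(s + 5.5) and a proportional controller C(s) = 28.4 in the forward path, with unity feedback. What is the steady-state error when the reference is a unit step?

0.0255

The loop is type 0. Static position error constant K_pos = C(0)·P(0) = 28.4·1.345 = 38.21.
Steady-state error to a unit step: e_ss = 1/(1+K_pos) = 1/39.21 = 0.0255.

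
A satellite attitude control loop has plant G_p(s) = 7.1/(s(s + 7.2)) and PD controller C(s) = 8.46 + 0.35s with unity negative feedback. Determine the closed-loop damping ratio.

Forward path: (8.46 + 0.35s)·7.1/(s(s+7.2)). The closed-loop characteristic equation is s² + (7.2 + 7.1·0.35)s + 7.1·8.46 = 0.
That is s² + 9.685s + 60.07 = 0, so ω_n = 7.75 rad/s and ζ = 9.685/(2·7.75) = 0.6248.

ζ = 0.625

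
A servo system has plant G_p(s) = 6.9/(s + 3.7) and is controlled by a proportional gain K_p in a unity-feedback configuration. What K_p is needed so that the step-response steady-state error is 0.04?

For a type-0 loop with proportional control, e_ss = 1/(1 + K_p·G_p(0)).
G_p(0) = 1.865. Require 1/(1 + K_p·1.865) = 0.04, so 1 + 1.865·K_p = 25.
K_p = (25 − 1)/1.865 = 12.9.

K_p = 12.9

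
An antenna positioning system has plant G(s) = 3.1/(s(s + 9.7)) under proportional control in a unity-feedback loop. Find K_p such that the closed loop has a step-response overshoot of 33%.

K_p = 68.5

From %OS = 100·exp(−πζ/√(1−ζ²)) = 33%, ζ = −ln(0.33)/√(π²+ln²(0.33)) = 0.3328.
Characteristic equation s² + 9.7s + 3.1K_p = 0 gives ζ = 9.7/(2√(3.1K_p)).
Setting ζ = 0.3328: √(3.1K_p) = 9.7/(2·0.3328) = 14.57, so K_p = 212.4/3.1 = 68.5.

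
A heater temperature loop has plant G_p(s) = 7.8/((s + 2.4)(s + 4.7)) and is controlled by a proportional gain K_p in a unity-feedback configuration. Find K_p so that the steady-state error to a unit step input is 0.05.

Steady-state error for a unit step on this type-0 loop is 1/(1 + K_p·G_p(0)).
G_p(0) = 0.6915. Require 1/(1 + K_p·0.6915) = 0.05, so 1 + 0.6915·K_p = 20.
K_p = (20 − 1)/0.6915 = 27.5.

K_p = 27.5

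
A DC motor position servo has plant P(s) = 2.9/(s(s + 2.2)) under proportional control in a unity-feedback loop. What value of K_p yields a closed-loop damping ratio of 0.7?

K_p = 0.852

Closed-loop characteristic equation: s² + 2.2s + K_p·2.9 = 0.
So ω_n = √(2.9K_p) and 2ζω_n = 2.2, giving ζ = 2.2/(2√(2.9K_p)).
Setting ζ = 0.7: √(2.9K_p) = 2.2/(2·0.7) = 1.571, so K_p = 2.469/2.9 = 0.852.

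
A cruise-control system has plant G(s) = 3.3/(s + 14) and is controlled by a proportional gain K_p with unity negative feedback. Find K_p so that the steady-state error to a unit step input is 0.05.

K_p = 80.6

Steady-state error for a unit step on this type-0 loop is 1/(1 + K_p·G(0)).
G(0) = 0.2357. Require 1/(1 + K_p·0.2357) = 0.05, so 1 + 0.2357·K_p = 20.
K_p = (20 − 1)/0.2357 = 80.6.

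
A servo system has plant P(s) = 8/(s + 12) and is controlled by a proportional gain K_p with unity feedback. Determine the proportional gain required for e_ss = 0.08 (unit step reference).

K_p = 17.2

For a type-0 loop with proportional control, e_ss = 1/(1 + K_p·P(0)).
P(0) = 0.6667. Require 1/(1 + K_p·0.6667) = 0.08, so 1 + 0.6667·K_p = 12.5.
K_p = (12.5 − 1)/0.6667 = 17.2.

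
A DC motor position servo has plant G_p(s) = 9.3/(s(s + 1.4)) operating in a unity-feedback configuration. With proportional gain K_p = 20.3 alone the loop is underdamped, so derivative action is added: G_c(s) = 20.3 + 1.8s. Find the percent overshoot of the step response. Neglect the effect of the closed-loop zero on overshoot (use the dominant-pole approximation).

Forward path: (20.3 + 1.8s)·9.3/(s(s+1.4)). The closed-loop characteristic equation is s² + (1.4 + 9.3·1.8)s + 9.3·20.3 = 0.
That is s² + 18.14s + 188.8 = 0, so ω_n = 13.74 rad/s and ζ = 18.14/(2·13.74) = 0.6601.
%OS = 100·exp(−πζ/√(1−ζ²)) = 6.32%.

6.32%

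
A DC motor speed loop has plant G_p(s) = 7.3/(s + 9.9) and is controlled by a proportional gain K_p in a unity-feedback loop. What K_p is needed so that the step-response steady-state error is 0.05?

K_p = 25.8

Steady-state error for a unit step on this type-0 loop is 1/(1 + K_p·G_p(0)).
G_p(0) = 0.7374. Require 1/(1 + K_p·0.7374) = 0.05, so 1 + 0.7374·K_p = 20.
K_p = (20 − 1)/0.7374 = 25.8.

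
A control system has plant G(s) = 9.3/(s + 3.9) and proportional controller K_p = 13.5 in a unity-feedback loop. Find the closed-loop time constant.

τ = 0.00772 s

Closed-loop transfer function: T(s) = K_p·G(s)/(1 + K_p·G(s)) = 125.6/(s + 3.9 + 125.6) = 125.6/(s + 129.5).
Time constant τ = 1/129.5 = 0.00772 s.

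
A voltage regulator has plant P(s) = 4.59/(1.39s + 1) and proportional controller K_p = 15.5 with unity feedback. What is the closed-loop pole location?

Closed loop: T(s) = K_p·P/(1+K_p·P) = 71.14/(1.39s + 1 + 71.14), with pole at s = −(1 + 71.14)/1.39 = −51.9.

s = -51.9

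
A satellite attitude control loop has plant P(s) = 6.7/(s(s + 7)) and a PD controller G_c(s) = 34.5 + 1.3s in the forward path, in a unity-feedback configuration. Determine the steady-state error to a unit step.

The open loop G_c(s)P(s) has a pole at the origin (type 1), so the static position error constant is infinite and e_ss = 1/(1+∞) = 0.

0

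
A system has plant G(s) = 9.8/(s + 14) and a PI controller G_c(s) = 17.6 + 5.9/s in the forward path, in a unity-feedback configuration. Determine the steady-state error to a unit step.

The open loop G_c(s)G(s) has a pole at the origin (type 1), so the static position error constant is infinite and e_ss = 1/(1+∞) = 0.

0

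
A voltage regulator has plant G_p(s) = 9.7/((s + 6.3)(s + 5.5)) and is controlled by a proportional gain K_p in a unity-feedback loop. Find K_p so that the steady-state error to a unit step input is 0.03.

K_p = 116

Steady-state error for a unit step on this type-0 loop is 1/(1 + K_p·G_p(0)).
G_p(0) = 0.2799. Require 1/(1 + K_p·0.2799) = 0.03, so 1 + 0.2799·K_p = 33.33.
K_p = (33.33 − 1)/0.2799 = 116.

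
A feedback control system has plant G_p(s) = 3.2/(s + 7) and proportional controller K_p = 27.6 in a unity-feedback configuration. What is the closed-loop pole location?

Closed-loop transfer function: T(s) = K_p·G_p(s)/(1 + K_p·G_p(s)) = 88.32/(s + 7 + 88.32) = 88.32/(s + 95.32).
The closed-loop pole is at s = −95.32.

s = -95.32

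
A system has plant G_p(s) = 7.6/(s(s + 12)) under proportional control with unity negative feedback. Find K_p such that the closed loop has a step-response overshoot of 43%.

From %OS = 100·exp(−πζ/√(1−ζ²)) = 43%, ζ = −ln(0.43)/√(π²+ln²(0.43)) = 0.2594.
Characteristic equation s² + 12s + 7.6K_p = 0 gives ζ = 12/(2√(7.6K_p)).
Setting ζ = 0.2594: √(7.6K_p) = 12/(2·0.2594) = 23.13, so K_p = 534.8/7.6 = 70.4.

K_p = 70.4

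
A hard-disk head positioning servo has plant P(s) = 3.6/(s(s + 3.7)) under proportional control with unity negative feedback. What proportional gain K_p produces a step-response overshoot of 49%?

From %OS = 100·exp(−πζ/√(1−ζ²)) = 49%, ζ = −ln(0.49)/√(π²+ln²(0.49)) = 0.2214.
Characteristic equation s² + 3.7s + 3.6K_p = 0 gives ζ = 3.7/(2√(3.6K_p)).
Setting ζ = 0.2214: √(3.6K_p) = 3.7/(2·0.2214) = 8.355, so K_p = 69.8/3.6 = 19.4.

K_p = 19.4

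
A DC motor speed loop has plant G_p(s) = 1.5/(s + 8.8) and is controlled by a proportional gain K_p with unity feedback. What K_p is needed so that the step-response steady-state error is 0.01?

K_p = 581

For a type-0 loop with proportional control, e_ss = 1/(1 + K_p·G_p(0)).
G_p(0) = 0.1705. Require 1/(1 + K_p·0.1705) = 0.01, so 1 + 0.1705·K_p = 100.
K_p = (100 − 1)/0.1705 = 581.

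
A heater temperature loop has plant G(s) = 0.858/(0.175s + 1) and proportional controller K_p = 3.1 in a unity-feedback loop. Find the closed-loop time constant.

τ = 0.0478 s

Closed loop: T(s) = K_p·G/(1+K_p·G) = 2.66/(0.175s + 1 + 2.66), with pole at s = −(1 + 2.66)/0.175 = −20.91.
Closed-loop time constant τ = 1/20.91 = 0.0478 s.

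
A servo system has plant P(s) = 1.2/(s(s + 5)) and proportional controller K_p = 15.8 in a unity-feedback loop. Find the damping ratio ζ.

ζ = 0.574

The closed-loop denominator is s(s+5) + 15.8·1.2 = s² + 5s + 18.96.
Matching s² + 2ζω_n s + ω_n²: ω_n = √18.96 = 4.354 rad/s and 2ζω_n = 5, so ζ = 5/(2·4.354) = 0.574.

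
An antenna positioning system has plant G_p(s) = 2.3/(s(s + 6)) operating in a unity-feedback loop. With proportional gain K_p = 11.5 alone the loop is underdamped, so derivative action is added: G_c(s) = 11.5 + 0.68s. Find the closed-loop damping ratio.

ζ = 0.735

Forward path: (11.5 + 0.68s)·2.3/(s(s+6)). The closed-loop characteristic equation is s² + (6 + 2.3·0.68)s + 2.3·11.5 = 0.
That is s² + 7.564s + 26.45 = 0, so ω_n = 5.143 rad/s and ζ = 7.564/(2·5.143) = 0.7354.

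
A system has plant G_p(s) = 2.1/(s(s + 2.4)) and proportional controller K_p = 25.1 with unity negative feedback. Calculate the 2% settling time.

T_s ≈ 3.33 s

The closed-loop denominator s² + 2.4s + 52.71 gives ω_n = √52.71 = 7.26 and ζ = 2.4/(2ω_n) = 0.1653.
2% settling time T_s ≈ 4/(ζω_n) = 4/1.2 = 3.33 s.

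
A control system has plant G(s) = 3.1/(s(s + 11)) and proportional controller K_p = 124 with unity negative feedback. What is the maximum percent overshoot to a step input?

The closed-loop denominator s² + 11s + 384.4 gives ω_n = √384.4 = 19.61 and ζ = 11/(2ω_n) = 0.2805.
%OS = 100·exp(−πζ/√(1−ζ²)) = 100·exp(−π·0.2805/√0.9213) = 39.9%.

39.9%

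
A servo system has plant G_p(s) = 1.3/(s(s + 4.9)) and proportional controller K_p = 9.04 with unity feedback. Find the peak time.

T_p = 1.31 s

The closed-loop denominator s² + 4.9s + 11.75 gives ω_n = √11.75 = 3.428 and ζ = 4.9/(2ω_n) = 0.7147.
Damped frequency ω_d = ω_n√(1−ζ²) = 2.398 rad/s, so peak time T_p = π/ω_d = 1.31 s.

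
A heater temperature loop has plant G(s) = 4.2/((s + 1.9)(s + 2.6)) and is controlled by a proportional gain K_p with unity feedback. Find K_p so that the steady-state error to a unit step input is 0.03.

Steady-state error for a unit step on this type-0 loop is 1/(1 + K_p·G(0)).
G(0) = 0.8502. Require 1/(1 + K_p·0.8502) = 0.03, so 1 + 0.8502·K_p = 33.33.
K_p = (33.33 − 1)/0.8502 = 38.

K_p = 38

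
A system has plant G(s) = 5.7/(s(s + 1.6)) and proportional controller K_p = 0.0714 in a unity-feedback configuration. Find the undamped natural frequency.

ω_n = 0.638 rad/s

The closed-loop denominator is s(s+1.6) + 0.0714·5.7 = s² + 1.6s + 0.407.
Matching s² + 2ζω_n s + ω_n²: ω_n = √0.407 = 0.6379 rad/s and 2ζω_n = 1.6, so ζ = 1.6/(2·0.6379) = 1.25.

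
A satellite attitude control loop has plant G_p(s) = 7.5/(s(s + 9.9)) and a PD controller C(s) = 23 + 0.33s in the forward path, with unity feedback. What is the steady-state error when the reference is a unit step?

The open loop C(s)G_p(s) has a pole at the origin (type 1), so the static position error constant is infinite and e_ss = 1/(1+∞) = 0.

0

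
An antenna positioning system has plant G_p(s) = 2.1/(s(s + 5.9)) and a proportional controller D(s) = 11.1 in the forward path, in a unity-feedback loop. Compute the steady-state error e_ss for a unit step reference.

The open loop D(s)G_p(s) has a pole at the origin (type 1), so the static position error constant is infinite and e_ss = 1/(1+∞) = 0.

0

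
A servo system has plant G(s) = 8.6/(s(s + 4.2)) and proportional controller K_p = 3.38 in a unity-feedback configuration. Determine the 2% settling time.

The closed-loop denominator s² + 4.2s + 29.07 gives ω_n = √29.07 = 5.391 and ζ = 4.2/(2ω_n) = 0.3895.
2% settling time T_s ≈ 4/(ζω_n) = 4/2.1 = 1.9 s.

T_s ≈ 1.9 s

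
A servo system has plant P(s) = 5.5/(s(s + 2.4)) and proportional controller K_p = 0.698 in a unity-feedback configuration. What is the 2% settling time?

Closed-loop characteristic equation: s² + 2.4s + 3.839 = 0, so ω_n = 1.959 rad/s and ζ = 2.4/(2·1.959) = 0.6125.
2% settling time T_s ≈ 4/(ζω_n) = 4/1.2 = 3.33 s.

T_s ≈ 3.33 s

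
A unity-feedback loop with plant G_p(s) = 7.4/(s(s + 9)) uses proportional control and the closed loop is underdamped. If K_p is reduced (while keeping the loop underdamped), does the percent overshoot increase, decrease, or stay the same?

ζ = 9/(2√(7.4K_p)) rises as K_p falls; higher damping means less overshoot.

decrease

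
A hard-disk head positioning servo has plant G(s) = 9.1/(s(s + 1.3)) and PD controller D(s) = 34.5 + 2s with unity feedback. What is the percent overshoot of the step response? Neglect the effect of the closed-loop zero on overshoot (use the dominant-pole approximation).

Forward path: (34.5 + 2s)·9.1/(s(s+1.3)). The closed-loop characteristic equation is s² + (1.3 + 9.1·2)s + 9.1·34.5 = 0.
That is s² + 19.5s + 313.9 = 0, so ω_n = 17.72 rad/s and ζ = 19.5/(2·17.72) = 0.5503.
%OS = 100·exp(−πζ/√(1−ζ²)) = 12.6%.

12.6%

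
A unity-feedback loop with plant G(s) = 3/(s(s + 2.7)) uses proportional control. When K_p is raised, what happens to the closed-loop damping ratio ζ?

decrease

ζ = 2.7/(2√(3K_p)); increasing K_p raises the denominator, so ζ falls.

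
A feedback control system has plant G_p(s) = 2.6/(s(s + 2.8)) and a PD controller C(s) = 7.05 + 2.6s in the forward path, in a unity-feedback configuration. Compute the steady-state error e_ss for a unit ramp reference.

The loop has one pole at the origin (type 1). Velocity error constant K_v = lim_{s→0} s·C(s)G_p(s) = 7.05·2.6/2.8 = 6.546.
Steady-state error to a unit ramp: e_ss = 1/K_v = 0.153.

0.153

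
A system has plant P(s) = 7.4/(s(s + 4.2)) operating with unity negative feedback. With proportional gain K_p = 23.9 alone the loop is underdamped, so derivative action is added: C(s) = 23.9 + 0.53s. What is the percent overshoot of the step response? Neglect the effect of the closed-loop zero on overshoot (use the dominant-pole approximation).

Forward path: (23.9 + 0.53s)·7.4/(s(s+4.2)). The closed-loop characteristic equation is s² + (4.2 + 7.4·0.53)s + 7.4·23.9 = 0.
That is s² + 8.122s + 176.9 = 0, so ω_n = 13.3 rad/s and ζ = 8.122/(2·13.3) = 0.3054.
%OS = 100·exp(−πζ/√(1−ζ²)) = 36.5%.

36.5%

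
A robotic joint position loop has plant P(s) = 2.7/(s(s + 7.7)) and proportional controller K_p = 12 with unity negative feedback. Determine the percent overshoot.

Closed-loop characteristic equation: s² + 7.7s + 32.4 = 0, so ω_n = 5.692 rad/s and ζ = 7.7/(2·5.692) = 0.6764.
%OS = 100·exp(−πζ/√(1−ζ²)) = 100·exp(−π·0.6764/√0.5425) = 5.59%.

5.59%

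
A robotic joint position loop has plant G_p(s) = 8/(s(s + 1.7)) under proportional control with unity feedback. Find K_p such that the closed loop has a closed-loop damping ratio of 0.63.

K_p = 0.228

Closed-loop characteristic equation: s² + 1.7s + K_p·8 = 0.
So ω_n = √(8K_p) and 2ζω_n = 1.7, giving ζ = 1.7/(2√(8K_p)).
Setting ζ = 0.63: √(8K_p) = 1.7/(2·0.63) = 1.349, so K_p = 1.82/8 = 0.228.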